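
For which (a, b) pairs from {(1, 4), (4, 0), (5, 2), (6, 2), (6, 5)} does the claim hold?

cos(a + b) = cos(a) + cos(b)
None

Testing each pair:
(1, 4): LHS = cos(5) ≈ 0.2837, RHS = cos(4) + cos(1) ≈ -0.1133 → fails
(4, 0): LHS = cos(4) ≈ -0.6536, RHS = cos(4) + 1 ≈ 0.3464 → fails
(5, 2): LHS = cos(7) ≈ 0.7539, RHS = cos(2) + cos(5) ≈ -0.1325 → fails
(6, 2): LHS = cos(8) ≈ -0.1455, RHS = cos(2) + cos(6) ≈ 0.544 → fails
(6, 5): LHS = cos(11) ≈ 0.004426, RHS = cos(5) + cos(6) ≈ 1.244 → fails

No pair satisfies the claim.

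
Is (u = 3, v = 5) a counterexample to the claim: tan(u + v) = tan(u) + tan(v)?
Yes

Substituting u = 3, v = 5:
LHS = tan(3 + 5) = tan(8) ≈ -6.8
RHS = tan(3) + tan(5) ≈ -3.523

Since LHS ≠ RHS, this pair disproves the claim.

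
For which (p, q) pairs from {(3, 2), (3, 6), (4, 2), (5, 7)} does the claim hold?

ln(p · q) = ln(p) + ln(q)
All pairs

Testing each pair:
(3, 2): LHS = ln(6) ≈ 1.792, RHS = ln(2) + ln(3) ≈ 1.792 → holds
(3, 6): LHS = ln(18) ≈ 2.89, RHS = ln(3) + ln(6) ≈ 2.89 → holds
(4, 2): LHS = ln(8) ≈ 2.079, RHS = ln(2) + ln(4) ≈ 2.079 → holds
(5, 7): LHS = ln(35) ≈ 3.555, RHS = ln(5) + ln(7) ≈ 3.555 → holds

Every pair satisfies the claim.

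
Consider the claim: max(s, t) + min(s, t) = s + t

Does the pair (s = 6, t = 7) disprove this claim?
No

Substituting s = 6, t = 7:
LHS = max(6, 7) + min(6, 7) = 13
RHS = 6 + 7 = 13

The sides agree, so this pair does not disprove the claim.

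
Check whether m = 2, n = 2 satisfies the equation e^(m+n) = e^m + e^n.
Substituting m = 2, n = 2:

LHS = e^(2+2) = e^4 ≈ 54.6
RHS = e^2 + e^2 = 2·e^2 ≈ 14.78

LHS ≠ RHS, so the equation does not hold at this point.

Answer: Fails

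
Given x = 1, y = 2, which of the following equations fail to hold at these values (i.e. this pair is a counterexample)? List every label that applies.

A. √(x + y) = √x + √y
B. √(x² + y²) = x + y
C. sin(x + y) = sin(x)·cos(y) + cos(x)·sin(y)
Evaluating each claim at the given values:
A. LHS = √(3) ≈ 1.732, RHS = 1 + √(2) ≈ 2.414 → fails here (LHS ≠ RHS)
B. LHS = √(5) ≈ 2.236, RHS = 3 → fails here (LHS ≠ RHS)
C. LHS = sin(3) ≈ 0.1411, RHS = sin(1)·cos(2) + sin(2)·cos(1) ≈ 0.1411 → holds here (LHS = RHS)

Answer: A, B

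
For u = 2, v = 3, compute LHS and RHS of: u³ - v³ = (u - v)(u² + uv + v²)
LHS = 2³ - 3³ = -19
RHS = (2 - 3)(2² + 2·3 + 3²) = -19

LHS = RHS: the two sides agree.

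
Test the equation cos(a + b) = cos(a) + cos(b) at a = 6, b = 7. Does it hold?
Substituting a = 6, b = 7:

LHS = cos(6 + 7) = cos(13) ≈ 0.9074
RHS = cos(6) + cos(7) ≈ 1.714

LHS ≠ RHS, so the equation does not hold at this point.

Answer: Fails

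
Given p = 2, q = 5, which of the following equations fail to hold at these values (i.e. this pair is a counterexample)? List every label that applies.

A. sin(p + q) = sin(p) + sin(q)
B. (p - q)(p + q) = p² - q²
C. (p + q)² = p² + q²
Evaluating each claim at the given values:
A. LHS = sin(7) ≈ 0.657, RHS = sin(5) + sin(2) ≈ -0.04963 → fails here (LHS ≠ RHS)
B. LHS = -21, RHS = -21 → holds here (LHS = RHS)
C. LHS = 49, RHS = 29 → fails here (LHS ≠ RHS)

Answer: A, C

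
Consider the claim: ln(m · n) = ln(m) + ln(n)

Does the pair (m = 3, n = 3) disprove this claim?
Substituting m = 3, n = 3:
LHS = ln(3 · 3) = ln(9) ≈ 2.197
RHS = ln(3) + ln(3) = 2·ln(3) ≈ 2.197

The sides agree, so this pair does not disprove the claim.

Answer: No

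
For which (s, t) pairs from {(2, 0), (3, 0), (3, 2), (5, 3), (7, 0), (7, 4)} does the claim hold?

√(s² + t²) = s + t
(2, 0), (3, 0), (7, 0)

Testing each pair:
(2, 0): LHS = 2, RHS = 2 → holds
(3, 0): LHS = 3, RHS = 3 → holds
(3, 2): LHS = √(13) ≈ 3.606, RHS = 5 → fails
(5, 3): LHS = √(34) ≈ 5.831, RHS = 8 → fails
(7, 0): LHS = 7, RHS = 7 → holds
(7, 4): LHS = √(65) ≈ 8.062, RHS = 11 → fails

3 of 6 pairs satisfy the claim.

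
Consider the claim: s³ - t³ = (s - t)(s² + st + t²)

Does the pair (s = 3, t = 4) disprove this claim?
No

Substituting s = 3, t = 4:
LHS = 3³ - 4³ = -37
RHS = (3 - 4)(3² + 3·4 + 4²) = -37

The sides agree, so this pair does not disprove the claim.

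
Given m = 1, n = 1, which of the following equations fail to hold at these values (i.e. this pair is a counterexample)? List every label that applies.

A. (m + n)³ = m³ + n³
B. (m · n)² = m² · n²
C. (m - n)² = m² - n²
Evaluating each claim at the given values:
A. LHS = 8, RHS = 2 → fails here (LHS ≠ RHS)
B. LHS = 1, RHS = 1 → holds here (LHS = RHS)
C. LHS = 0, RHS = 0 → holds here (LHS = RHS)

Answer: A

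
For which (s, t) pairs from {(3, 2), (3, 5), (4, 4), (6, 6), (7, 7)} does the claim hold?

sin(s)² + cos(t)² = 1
(4, 4), (6, 6), (7, 7)

Testing each pair:
(3, 2): LHS = sin(3)² + cos(2)² ≈ 0.1931, RHS = 1 → fails
(3, 5): LHS = sin(3)² + cos(5)² ≈ 0.1004, RHS = 1 → fails
(4, 4): LHS = cos(4)² + sin(4)² = 1, RHS = 1 → holds
(6, 6): LHS = sin(6)² + cos(6)² = 1, RHS = 1 → holds
(7, 7): LHS = sin(7)² + cos(7)² = 1, RHS = 1 → holds

3 of 5 pairs satisfy the claim.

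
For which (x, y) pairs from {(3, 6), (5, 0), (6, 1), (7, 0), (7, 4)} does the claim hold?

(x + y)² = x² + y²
Testing each pair:
(3, 6): LHS = 81, RHS = 45 → fails
(5, 0): LHS = 25, RHS = 25 → holds
(6, 1): LHS = 49, RHS = 37 → fails
(7, 0): LHS = 49, RHS = 49 → holds
(7, 4): LHS = 121, RHS = 65 → fails

2 of 5 pairs satisfy the claim.

Answer: (5, 0), (7, 0)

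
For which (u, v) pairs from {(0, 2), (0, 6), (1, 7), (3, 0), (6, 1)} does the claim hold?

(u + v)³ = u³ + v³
Testing each pair:
(0, 2): LHS = 8, RHS = 8 → holds
(0, 6): LHS = 216, RHS = 216 → holds
(1, 7): LHS = 512, RHS = 344 → fails
(3, 0): LHS = 27, RHS = 27 → holds
(6, 1): LHS = 343, RHS = 217 → fails

3 of 5 pairs satisfy the claim.

Answer: (0, 2), (0, 6), (3, 0)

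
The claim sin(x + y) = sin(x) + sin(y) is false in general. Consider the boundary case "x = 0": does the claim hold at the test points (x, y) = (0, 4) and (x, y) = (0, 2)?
Yes, holds at both test points

At (0, 4): LHS = sin(4) ≈ -0.7568, RHS = sin(4) ≈ -0.7568 → equal
At (0, 2): LHS = sin(2) ≈ 0.9093, RHS = sin(2) ≈ 0.9093 → equal

So the claim does hold at both of these boundary points, even though it is not an identity.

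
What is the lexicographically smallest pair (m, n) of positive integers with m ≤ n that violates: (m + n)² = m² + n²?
(m, n) = (1, 1)

Substituting (1, 1) into the claim:
LHS = (1 + 1)² = 4
RHS = 1² + 1² = 2

Since LHS ≠ RHS, this pair disproves the claim, and no lexicographically smaller pair (m ≤ n, positive integers) does.

For instance (6, 7) is also a counterexample (LHS = 169, RHS = 85), but it's lexicographically larger.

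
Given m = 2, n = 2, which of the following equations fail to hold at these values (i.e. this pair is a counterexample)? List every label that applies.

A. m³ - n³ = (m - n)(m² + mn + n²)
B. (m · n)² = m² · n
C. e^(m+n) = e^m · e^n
B

Evaluating each claim at the given values:
A. LHS = 0, RHS = 0 → holds here (LHS = RHS)
B. LHS = 16, RHS = 8 → fails here (LHS ≠ RHS)
C. LHS = e^4 ≈ 54.6, RHS = e^4 ≈ 54.6 → holds here (LHS = RHS)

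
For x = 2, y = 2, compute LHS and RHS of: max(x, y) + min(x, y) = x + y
LHS = max(2, 2) + min(2, 2) = 4
RHS = 2 + 2 = 4

LHS = RHS: the two sides agree.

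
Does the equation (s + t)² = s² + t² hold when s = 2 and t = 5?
Substituting s = 2, t = 5:

LHS = (2 + 5)² = 49
RHS = 2² + 5² = 29

LHS ≠ RHS, so the equation does not hold at this point.

Answer: Fails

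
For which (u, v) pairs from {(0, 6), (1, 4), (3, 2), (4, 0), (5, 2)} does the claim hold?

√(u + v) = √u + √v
Testing each pair:
(0, 6): LHS = √(6) ≈ 2.449, RHS = √(6) ≈ 2.449 → holds
(1, 4): LHS = √(5) ≈ 2.236, RHS = 3 → fails
(3, 2): LHS = √(5) ≈ 2.236, RHS = √(2) + √(3) ≈ 3.146 → fails
(4, 0): LHS = 2, RHS = 2 → holds
(5, 2): LHS = √(7) ≈ 2.646, RHS = √(2) + √(5) ≈ 3.65 → fails

2 of 5 pairs satisfy the claim.

Answer: (0, 6), (4, 0)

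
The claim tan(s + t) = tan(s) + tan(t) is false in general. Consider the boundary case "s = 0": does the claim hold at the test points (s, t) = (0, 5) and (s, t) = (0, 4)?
Yes, holds at both test points

At (0, 5): LHS = tan(5) ≈ -3.381, RHS = tan(5) ≈ -3.381 → equal
At (0, 4): LHS = tan(4) ≈ 1.158, RHS = tan(4) ≈ 1.158 → equal

So the claim does hold at both of these boundary points, even though it is not an identity.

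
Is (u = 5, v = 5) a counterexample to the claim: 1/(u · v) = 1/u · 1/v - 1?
Substituting u = 5, v = 5:
LHS = 1/(5 · 5) = 1/25
RHS = 1/5 · 1/5 - 1 = -24/25

Since LHS ≠ RHS, this pair disproves the claim.

Answer: Yes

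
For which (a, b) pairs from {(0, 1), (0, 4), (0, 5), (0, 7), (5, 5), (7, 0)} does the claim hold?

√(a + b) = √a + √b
(0, 1), (0, 4), (0, 5), (0, 7), (7, 0)

Testing each pair:
(0, 1): LHS = 1, RHS = 1 → holds
(0, 4): LHS = 2, RHS = 2 → holds
(0, 5): LHS = √(5) ≈ 2.236, RHS = √(5) ≈ 2.236 → holds
(0, 7): LHS = √(7) ≈ 2.646, RHS = √(7) ≈ 2.646 → holds
(5, 5): LHS = √(10) ≈ 3.162, RHS = 2·√(5) ≈ 4.472 → fails
(7, 0): LHS = √(7) ≈ 2.646, RHS = √(7) ≈ 2.646 → holds

5 of 6 pairs satisfy the claim.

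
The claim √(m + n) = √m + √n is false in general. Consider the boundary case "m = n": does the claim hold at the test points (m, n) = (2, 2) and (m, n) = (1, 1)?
At (2, 2): LHS = 2 ≠ RHS = 2·√(2) ≈ 2.828
At (1, 1): LHS = √(2) ≈ 1.414 ≠ RHS = 2

Answer: No, fails at both test points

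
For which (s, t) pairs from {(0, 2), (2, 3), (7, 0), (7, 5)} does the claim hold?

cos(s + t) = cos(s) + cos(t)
None

Testing each pair:
(0, 2): LHS = cos(2) ≈ -0.4161, RHS = cos(2) + 1 ≈ 0.5839 → fails
(2, 3): LHS = cos(5) ≈ 0.2837, RHS = cos(3) + cos(2) ≈ -1.406 → fails
(7, 0): LHS = cos(7) ≈ 0.7539, RHS = cos(7) + 1 ≈ 1.754 → fails
(7, 5): LHS = cos(12) ≈ 0.8439, RHS = cos(5) + cos(7) ≈ 1.038 → fails

No pair satisfies the claim.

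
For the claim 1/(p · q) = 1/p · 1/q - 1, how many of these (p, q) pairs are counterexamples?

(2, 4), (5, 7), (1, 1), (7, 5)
Testing each pair:
(2, 4): LHS = 1/8, RHS = -7/8 → counterexample
(5, 7): LHS = 1/35, RHS = -34/35 → counterexample
(1, 1): LHS = 1, RHS = 0 → counterexample
(7, 5): LHS = 1/35, RHS = -34/35 → counterexample

That makes 4 counterexamples.

Answer: 4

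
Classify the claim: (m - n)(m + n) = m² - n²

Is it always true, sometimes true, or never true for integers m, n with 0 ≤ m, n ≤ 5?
Always true

The identity holds for every pair in the range. For instance at (m, n) = (0, 5): both sides equal -25.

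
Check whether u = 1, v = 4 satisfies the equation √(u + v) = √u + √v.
Fails

Substituting u = 1, v = 4:

LHS = √(1 + 4) = √(5) ≈ 2.236
RHS = √1 + √4 = 3

LHS ≠ RHS, so the equation does not hold at this point.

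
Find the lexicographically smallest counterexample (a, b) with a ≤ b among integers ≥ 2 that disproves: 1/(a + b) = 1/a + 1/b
Substituting (2, 2) into the claim:
LHS = 1/(2 + 2) = 1/4
RHS = 1/2 + 1/2 = 1

Since LHS ≠ RHS, this pair disproves the claim, and no lexicographically smaller pair (a ≤ b, integers ≥ 2) does.

For instance (7, 9) is also a counterexample (LHS = 1/16, RHS = 16/63), but it's lexicographically larger.

Answer: (a, b) = (2, 2)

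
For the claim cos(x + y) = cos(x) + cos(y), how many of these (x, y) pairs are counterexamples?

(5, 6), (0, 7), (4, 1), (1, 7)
Testing each pair:
(5, 6): LHS = cos(11) ≈ 0.004426, RHS = cos(5) + cos(6) ≈ 1.244 → counterexample
(0, 7): LHS = cos(7) ≈ 0.7539, RHS = cos(7) + 1 ≈ 1.754 → counterexample
(4, 1): LHS = cos(5) ≈ 0.2837, RHS = cos(4) + cos(1) ≈ -0.1133 → counterexample
(1, 7): LHS = cos(8) ≈ -0.1455, RHS = cos(1) + cos(7) ≈ 1.294 → counterexample

That makes 4 counterexamples.

Answer: 4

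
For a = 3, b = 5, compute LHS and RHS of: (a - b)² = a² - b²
LHS = (3 - 5)² = 4
RHS = 3² - 5² = -16

LHS ≠ RHS, so the equation does not hold here.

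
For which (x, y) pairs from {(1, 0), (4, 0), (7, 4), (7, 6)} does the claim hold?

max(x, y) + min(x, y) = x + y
Testing each pair:
(1, 0): LHS = 1, RHS = 1 → holds
(4, 0): LHS = 4, RHS = 4 → holds
(7, 4): LHS = 11, RHS = 11 → holds
(7, 6): LHS = 13, RHS = 13 → holds

Every pair satisfies the claim.

Answer: All pairs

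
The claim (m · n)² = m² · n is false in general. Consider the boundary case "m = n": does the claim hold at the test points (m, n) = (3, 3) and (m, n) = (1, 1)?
Only at (1, 1)

At (3, 3): LHS = 81 ≠ RHS = 27
At (1, 1): LHS = 1, RHS = 1 → equal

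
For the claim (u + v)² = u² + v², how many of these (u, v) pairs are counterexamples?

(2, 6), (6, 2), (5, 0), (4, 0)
2

Testing each pair:
(2, 6): LHS = 64, RHS = 40 → counterexample
(6, 2): LHS = 64, RHS = 40 → counterexample
(5, 0): LHS = 25, RHS = 25 → satisfies claim
(4, 0): LHS = 16, RHS = 16 → satisfies claim

That makes 2 counterexamples.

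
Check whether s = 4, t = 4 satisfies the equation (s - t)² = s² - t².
Substituting s = 4, t = 4:

LHS = (4 - 4)² = 0
RHS = 4² - 4² = 0

LHS = RHS, so the equation holds at this point.

Answer: Holds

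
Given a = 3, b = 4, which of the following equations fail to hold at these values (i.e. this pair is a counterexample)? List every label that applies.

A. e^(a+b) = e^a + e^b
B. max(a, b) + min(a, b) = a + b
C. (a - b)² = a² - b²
Evaluating each claim at the given values:
A. LHS = e^7 ≈ 1097, RHS = e^3 + e^4 ≈ 74.68 → fails here (LHS ≠ RHS)
B. LHS = 7, RHS = 7 → holds here (LHS = RHS)
C. LHS = 1, RHS = -7 → fails here (LHS ≠ RHS)

Answer: A, C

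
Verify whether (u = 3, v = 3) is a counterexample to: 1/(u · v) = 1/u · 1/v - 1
Substituting u = 3, v = 3:
LHS = 1/(3 · 3) = 1/9
RHS = 1/3 · 1/3 - 1 = -8/9

Since LHS ≠ RHS, this pair disproves the claim.

Answer: Yes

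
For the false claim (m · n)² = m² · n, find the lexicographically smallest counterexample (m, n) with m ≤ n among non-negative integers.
(m, n) = (1, 2)

Substituting (1, 2) into the claim:
LHS = (1 · 2)² = 4
RHS = 1² · 2 = 2

Since LHS ≠ RHS, this pair disproves the claim, and no lexicographically smaller pair (m ≤ n, non-negative integers) does.

For instance (1, 4) is also a counterexample (LHS = 16, RHS = 4), but it's lexicographically larger.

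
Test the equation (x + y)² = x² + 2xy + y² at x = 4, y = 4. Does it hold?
Holds

Substituting x = 4, y = 4:

LHS = (4 + 4)² = 64
RHS = 4² + 2·4·4 + 4² = 64

LHS = RHS, so the equation holds at this point.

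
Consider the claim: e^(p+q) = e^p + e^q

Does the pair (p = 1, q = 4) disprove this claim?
Substituting p = 1, q = 4:
LHS = e^(1+4) = e^5 ≈ 148.4
RHS = e^1 + e^4 = e + e^4 ≈ 57.32

Since LHS ≠ RHS, this pair disproves the claim.

Answer: Yes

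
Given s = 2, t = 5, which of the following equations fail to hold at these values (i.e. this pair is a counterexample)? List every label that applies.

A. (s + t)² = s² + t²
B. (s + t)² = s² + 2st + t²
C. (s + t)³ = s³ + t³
A, C

Evaluating each claim at the given values:
A. LHS = 49, RHS = 29 → fails here (LHS ≠ RHS)
B. LHS = 49, RHS = 49 → holds here (LHS = RHS)
C. LHS = 343, RHS = 133 → fails here (LHS ≠ RHS)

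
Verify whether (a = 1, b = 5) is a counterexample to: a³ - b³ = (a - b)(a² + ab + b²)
No

Substituting a = 1, b = 5:
LHS = 1³ - 5³ = -124
RHS = (1 - 5)(1² + 1·5 + 5²) = -124

The sides agree, so this pair does not disprove the claim.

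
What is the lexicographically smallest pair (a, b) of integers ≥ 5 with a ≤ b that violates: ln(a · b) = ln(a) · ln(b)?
(a, b) = (5, 5)

Substituting (5, 5) into the claim:
LHS = ln(5 · 5) = ln(25) ≈ 3.219
RHS = ln(5) · ln(5) = ln(5)² ≈ 2.59

Since LHS ≠ RHS, this pair disproves the claim, and no lexicographically smaller pair (a ≤ b, integers ≥ 5) does.

For instance (8, 10) is also a counterexample (LHS = ln(80) ≈ 4.382, RHS = ln(8)·ln(10) ≈ 4.788), but it's lexicographically larger.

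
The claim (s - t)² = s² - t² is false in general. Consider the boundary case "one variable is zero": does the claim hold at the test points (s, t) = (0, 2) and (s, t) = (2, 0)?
Only at (2, 0)

At (0, 2): LHS = 4 ≠ RHS = -4
At (2, 0): LHS = 4, RHS = 4 → equal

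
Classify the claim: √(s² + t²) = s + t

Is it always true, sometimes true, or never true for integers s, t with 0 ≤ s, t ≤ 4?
It holds at (s, t) = (0, 1) (both sides equal 1), but fails at (s, t) = (2, 1) (LHS = √(5) ≈ 2.236, RHS = 3).

Answer: Sometimes true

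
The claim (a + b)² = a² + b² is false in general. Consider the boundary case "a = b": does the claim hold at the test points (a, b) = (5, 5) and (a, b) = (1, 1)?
No, fails at both test points

At (5, 5): LHS = 100 ≠ RHS = 50
At (1, 1): LHS = 4 ≠ RHS = 2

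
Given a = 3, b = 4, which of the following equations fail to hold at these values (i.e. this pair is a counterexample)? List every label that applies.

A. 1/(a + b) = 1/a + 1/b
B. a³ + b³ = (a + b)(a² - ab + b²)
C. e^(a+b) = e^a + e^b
A, C

Evaluating each claim at the given values:
A. LHS = 1/7, RHS = 7/12 → fails here (LHS ≠ RHS)
B. LHS = 91, RHS = 91 → holds here (LHS = RHS)
C. LHS = e^7 ≈ 1097, RHS = e^3 + e^4 ≈ 74.68 → fails here (LHS ≠ RHS)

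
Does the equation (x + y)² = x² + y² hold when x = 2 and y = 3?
Substituting x = 2, y = 3:

LHS = (2 + 3)² = 25
RHS = 2² + 3² = 13

LHS ≠ RHS, so the equation does not hold at this point.

Answer: Fails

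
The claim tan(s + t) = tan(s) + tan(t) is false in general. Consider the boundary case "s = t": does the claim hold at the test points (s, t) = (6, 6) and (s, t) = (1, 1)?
No, fails at both test points

At (6, 6): LHS = tan(12) ≈ -0.6359 ≠ RHS = 2·tan(6) ≈ -0.582
At (1, 1): LHS = tan(2) ≈ -2.185 ≠ RHS = 2·tan(1) ≈ 3.115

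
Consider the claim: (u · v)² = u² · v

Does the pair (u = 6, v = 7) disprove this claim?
Substituting u = 6, v = 7:
LHS = (6 · 7)² = 1764
RHS = 6² · 7 = 252

Since LHS ≠ RHS, this pair disproves the claim.

Answer: Yes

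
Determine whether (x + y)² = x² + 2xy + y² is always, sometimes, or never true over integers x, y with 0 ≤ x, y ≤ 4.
Always true

The identity holds for every pair in the range. For instance at (x, y) = (3, 1): both sides equal 16.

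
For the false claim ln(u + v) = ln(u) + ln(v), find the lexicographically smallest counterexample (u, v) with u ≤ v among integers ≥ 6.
Substituting (6, 6) into the claim:
LHS = ln(6 + 6) = ln(12) ≈ 2.485
RHS = ln(6) + ln(6) = 2·ln(6) ≈ 3.584

Since LHS ≠ RHS, this pair disproves the claim, and no lexicographically smaller pair (u ≤ v, integers ≥ 6) does.

For instance (8, 11) is also a counterexample (LHS = ln(19) ≈ 2.944, RHS = ln(8) + ln(11) ≈ 4.477), but it's lexicographically larger.

Answer: (u, v) = (6, 6)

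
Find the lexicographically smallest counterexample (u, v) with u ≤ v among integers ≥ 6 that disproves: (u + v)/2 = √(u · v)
At (6, 6): both sides equal 6, so it holds there.

Substituting (6, 7) into the claim:
LHS = (6 + 7)/2 = 13/2
RHS = √(6 · 7) = √(42) ≈ 6.481

Since LHS ≠ RHS, this pair disproves the claim, and no lexicographically smaller pair (u ≤ v, integers ≥ 6) does.

For instance (11, 13) is also a counterexample (LHS = 12, RHS = √(143) ≈ 11.96), but it's lexicographically larger.

Answer: (u, v) = (6, 7)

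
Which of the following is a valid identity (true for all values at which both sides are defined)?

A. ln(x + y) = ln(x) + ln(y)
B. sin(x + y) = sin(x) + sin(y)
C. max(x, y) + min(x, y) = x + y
C

A: fails at (3, 4) — LHS = ln(7) ≈ 1.946, RHS = ln(3) + ln(4) ≈ 2.485.
B: fails at (1, 1) — LHS = sin(2) ≈ 0.9093, RHS = 2·sin(1) ≈ 1.683.
C: holds — e.g. at (1, 5), both sides equal 6.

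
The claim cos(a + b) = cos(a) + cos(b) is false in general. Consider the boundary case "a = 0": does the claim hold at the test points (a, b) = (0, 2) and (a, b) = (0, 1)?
At (0, 2): LHS = cos(2) ≈ -0.4161 ≠ RHS = cos(2) + 1 ≈ 0.5839
At (0, 1): LHS = cos(1) ≈ 0.5403 ≠ RHS = cos(1) + 1 ≈ 1.54

Answer: No, fails at both test points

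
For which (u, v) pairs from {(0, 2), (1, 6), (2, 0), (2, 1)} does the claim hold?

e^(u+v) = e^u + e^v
Testing each pair:
(0, 2): LHS = e^2 ≈ 7.389, RHS = 1 + e^2 ≈ 8.389 → fails
(1, 6): LHS = e^7 ≈ 1097, RHS = e + e^6 ≈ 406.1 → fails
(2, 0): LHS = e^2 ≈ 7.389, RHS = 1 + e^2 ≈ 8.389 → fails
(2, 1): LHS = e^3 ≈ 20.09, RHS = e + e^2 ≈ 10.11 → fails

No pair satisfies the claim.

Answer: None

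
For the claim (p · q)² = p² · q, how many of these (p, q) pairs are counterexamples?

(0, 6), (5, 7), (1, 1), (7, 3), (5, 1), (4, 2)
3

Testing each pair:
(0, 6): LHS = 0, RHS = 0 → satisfies claim
(5, 7): LHS = 1225, RHS = 175 → counterexample
(1, 1): LHS = 1, RHS = 1 → satisfies claim
(7, 3): LHS = 441, RHS = 147 → counterexample
(5, 1): LHS = 25, RHS = 25 → satisfies claim
(4, 2): LHS = 64, RHS = 32 → counterexample

That makes 3 counterexamples.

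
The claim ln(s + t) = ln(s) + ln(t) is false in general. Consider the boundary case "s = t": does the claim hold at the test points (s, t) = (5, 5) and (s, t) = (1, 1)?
At (5, 5): LHS = ln(10) ≈ 2.303 ≠ RHS = 2·ln(5) ≈ 3.219
At (1, 1): LHS = ln(2) ≈ 0.6931 ≠ RHS = 0

Answer: No, fails at both test points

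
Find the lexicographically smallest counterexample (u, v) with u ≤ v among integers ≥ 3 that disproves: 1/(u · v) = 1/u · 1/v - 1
(u, v) = (3, 3)

Substituting (3, 3) into the claim:
LHS = 1/(3 · 3) = 1/9
RHS = 1/3 · 1/3 - 1 = -8/9

Since LHS ≠ RHS, this pair disproves the claim, and no lexicographically smaller pair (u ≤ v, integers ≥ 3) does.

For instance (7, 7) is also a counterexample (LHS = 1/49, RHS = -48/49), but it's lexicographically larger.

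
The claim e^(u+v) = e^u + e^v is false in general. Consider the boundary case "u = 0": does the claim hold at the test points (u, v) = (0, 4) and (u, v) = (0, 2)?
At (0, 4): LHS = e^4 ≈ 54.6 ≠ RHS = 1 + e^4 ≈ 55.6
At (0, 2): LHS = e^2 ≈ 7.389 ≠ RHS = 1 + e^2 ≈ 8.389

Answer: No, fails at both test points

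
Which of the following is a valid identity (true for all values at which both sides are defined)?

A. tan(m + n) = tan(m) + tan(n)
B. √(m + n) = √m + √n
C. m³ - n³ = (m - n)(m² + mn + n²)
A: fails at (1, 1) — LHS = tan(2) ≈ -2.185, RHS = 2·tan(1) ≈ 3.115.
B: fails at (5, 5) — LHS = √(10) ≈ 3.162, RHS = 2·√(5) ≈ 4.472.
C: holds — e.g. at (3, 7), both sides equal -316.

Answer: C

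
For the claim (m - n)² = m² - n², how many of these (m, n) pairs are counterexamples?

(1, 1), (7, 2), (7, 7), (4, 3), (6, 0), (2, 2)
2

Testing each pair:
(1, 1): LHS = 0, RHS = 0 → satisfies claim
(7, 2): LHS = 25, RHS = 45 → counterexample
(7, 7): LHS = 0, RHS = 0 → satisfies claim
(4, 3): LHS = 1, RHS = 7 → counterexample
(6, 0): LHS = 36, RHS = 36 → satisfies claim
(2, 2): LHS = 0, RHS = 0 → satisfies claim

That makes 2 counterexamples.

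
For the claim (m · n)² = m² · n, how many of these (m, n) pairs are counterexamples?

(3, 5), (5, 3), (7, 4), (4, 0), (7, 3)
Testing each pair:
(3, 5): LHS = 225, RHS = 45 → counterexample
(5, 3): LHS = 225, RHS = 75 → counterexample
(7, 4): LHS = 784, RHS = 196 → counterexample
(4, 0): LHS = 0, RHS = 0 → satisfies claim
(7, 3): LHS = 441, RHS = 147 → counterexample

That makes 4 counterexamples.

Answer: 4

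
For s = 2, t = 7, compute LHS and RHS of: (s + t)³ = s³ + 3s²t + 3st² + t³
LHS = (2 + 7)³ = 729
RHS = 2³ + 3·2²·7 + 3·2·7² + 7³ = 729

LHS = RHS: the two sides agree.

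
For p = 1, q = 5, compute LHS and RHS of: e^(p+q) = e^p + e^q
LHS = e^(1+5) = e^6 ≈ 403.4
RHS = e^1 + e^5 = e + e^5 ≈ 151.1

LHS ≠ RHS (they differ by about 252.3), so the equation does not hold here.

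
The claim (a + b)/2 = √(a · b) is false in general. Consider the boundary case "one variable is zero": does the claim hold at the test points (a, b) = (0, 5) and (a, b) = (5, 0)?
No, fails at both test points

At (0, 5): LHS = 5/2 ≠ RHS = 0
At (5, 0): LHS = 5/2 ≠ RHS = 0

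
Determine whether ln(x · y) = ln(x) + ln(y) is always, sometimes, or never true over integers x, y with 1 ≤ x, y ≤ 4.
Always true

The identity holds for every pair in the range. For instance at (x, y) = (3, 3): both sides equal ln(9) ≈ 2.197.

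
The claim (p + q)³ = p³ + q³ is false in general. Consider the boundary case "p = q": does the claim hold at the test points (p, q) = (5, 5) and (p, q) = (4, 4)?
No, fails at both test points

At (5, 5): LHS = 1000 ≠ RHS = 250
At (4, 4): LHS = 512 ≠ RHS = 128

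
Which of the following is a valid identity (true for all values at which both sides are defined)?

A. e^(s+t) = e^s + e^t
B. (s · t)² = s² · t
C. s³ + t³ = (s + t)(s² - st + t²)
C

A: fails at (1, 4) — LHS = e^5 ≈ 148.4, RHS = e + e^4 ≈ 57.32.
B: fails at (4, 4) — LHS = 256, RHS = 64.
C: holds — e.g. at (2, 2), both sides equal 16.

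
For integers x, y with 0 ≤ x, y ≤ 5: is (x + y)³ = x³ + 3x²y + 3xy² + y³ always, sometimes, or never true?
Always true

The identity holds for every pair in the range. For instance at (x, y) = (5, 1): both sides equal 216.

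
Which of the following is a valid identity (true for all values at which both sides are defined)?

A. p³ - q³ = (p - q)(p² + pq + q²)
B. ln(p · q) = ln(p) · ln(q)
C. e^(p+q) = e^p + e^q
A: holds — e.g. at (3, 3), both sides equal 0.
B: fails at (6, 7) — LHS = ln(42) ≈ 3.738, RHS = ln(6)·ln(7) ≈ 3.487.
C: fails at (6, 7) — LHS = e^13 ≈ 442413.4, RHS = e^6 + e^7 ≈ 1500.

Answer: A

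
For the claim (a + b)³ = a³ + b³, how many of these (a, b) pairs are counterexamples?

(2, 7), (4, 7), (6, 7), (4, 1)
Testing each pair:
(2, 7): LHS = 729, RHS = 351 → counterexample
(4, 7): LHS = 1331, RHS = 407 → counterexample
(6, 7): LHS = 2197, RHS = 559 → counterexample
(4, 1): LHS = 125, RHS = 65 → counterexample

That makes 4 counterexamples.

Answer: 4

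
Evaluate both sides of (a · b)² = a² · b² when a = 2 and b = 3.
LHS = (2 · 3)² = 36
RHS = 2² · 3² = 36

LHS = RHS: the two sides agree.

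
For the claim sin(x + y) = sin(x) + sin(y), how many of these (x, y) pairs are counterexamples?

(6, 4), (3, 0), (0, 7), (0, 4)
Testing each pair:
(6, 4): LHS = sin(10) ≈ -0.544, RHS = sin(4) + sin(6) ≈ -1.036 → counterexample
(3, 0): LHS = sin(3) ≈ 0.1411, RHS = sin(3) ≈ 0.1411 → satisfies claim
(0, 7): LHS = sin(7) ≈ 0.657, RHS = sin(7) ≈ 0.657 → satisfies claim
(0, 4): LHS = sin(4) ≈ -0.7568, RHS = sin(4) ≈ -0.7568 → satisfies claim

That makes 1 counterexample.

Answer: 1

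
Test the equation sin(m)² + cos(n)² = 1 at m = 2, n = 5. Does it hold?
Fails

Substituting m = 2, n = 5:

LHS = sin(2)² + cos(5)² ≈ 0.9073
RHS = 1

LHS ≠ RHS, so the equation does not hold at this point.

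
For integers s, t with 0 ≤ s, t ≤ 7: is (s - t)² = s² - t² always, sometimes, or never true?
Sometimes true

It holds at (s, t) = (6, 0) (both sides equal 36), but fails at (s, t) = (5, 2) (LHS = 9, RHS = 21).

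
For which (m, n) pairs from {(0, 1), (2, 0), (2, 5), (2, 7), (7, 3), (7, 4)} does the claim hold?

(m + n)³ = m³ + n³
Testing each pair:
(0, 1): LHS = 1, RHS = 1 → holds
(2, 0): LHS = 8, RHS = 8 → holds
(2, 5): LHS = 343, RHS = 133 → fails
(2, 7): LHS = 729, RHS = 351 → fails
(7, 3): LHS = 1000, RHS = 370 → fails
(7, 4): LHS = 1331, RHS = 407 → fails

2 of 6 pairs satisfy the claim.

Answer: (0, 1), (2, 0)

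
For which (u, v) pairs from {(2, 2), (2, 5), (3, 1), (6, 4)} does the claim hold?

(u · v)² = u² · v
Testing each pair:
(2, 2): LHS = 16, RHS = 8 → fails
(2, 5): LHS = 100, RHS = 20 → fails
(3, 1): LHS = 9, RHS = 9 → holds
(6, 4): LHS = 576, RHS = 144 → fails

1 of 4 pairs satisfies the claim.

Answer: (3, 1)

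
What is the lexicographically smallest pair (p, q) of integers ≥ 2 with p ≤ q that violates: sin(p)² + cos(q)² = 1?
Substituting (2, 3) into the claim:
LHS = sin(2)² + cos(3)² ≈ 1.807
RHS = 1

Since LHS ≠ RHS, this pair disproves the claim, and no lexicographically smaller pair (p ≤ q, integers ≥ 2) does.

For instance (4, 5) is also a counterexample (LHS = cos(5)² + sin(4)² ≈ 0.6532, RHS = 1), but it's lexicographically larger.

Answer: (p, q) = (2, 3)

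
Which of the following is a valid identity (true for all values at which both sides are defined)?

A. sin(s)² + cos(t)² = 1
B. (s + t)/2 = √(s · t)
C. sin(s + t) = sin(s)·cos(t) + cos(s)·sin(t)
C

A: fails at (2, 7) — LHS = cos(7)² + sin(2)² ≈ 1.395, RHS = 1.
B: fails at (1, 4) — LHS = 5/2, RHS = 2.
C: holds — e.g. at (2, 2), both sides equal sin(4) ≈ -0.7568.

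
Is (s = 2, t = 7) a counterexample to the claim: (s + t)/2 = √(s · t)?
Yes

Substituting s = 2, t = 7:
LHS = (2 + 7)/2 = 9/2
RHS = √(2 · 7) = √(14) ≈ 3.742

Since LHS ≠ RHS, this pair disproves the claim.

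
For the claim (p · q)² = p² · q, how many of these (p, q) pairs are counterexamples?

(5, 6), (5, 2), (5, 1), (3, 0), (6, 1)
Testing each pair:
(5, 6): LHS = 900, RHS = 150 → counterexample
(5, 2): LHS = 100, RHS = 50 → counterexample
(5, 1): LHS = 25, RHS = 25 → satisfies claim
(3, 0): LHS = 0, RHS = 0 → satisfies claim
(6, 1): LHS = 36, RHS = 36 → satisfies claim

That makes 2 counterexamples.

Answer: 2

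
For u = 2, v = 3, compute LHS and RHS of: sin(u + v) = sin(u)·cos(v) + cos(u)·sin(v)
LHS = sin(2 + 3) = sin(5) ≈ -0.9589
RHS = sin(2)·cos(3) + cos(2)·sin(3) = sin(2)·cos(3) + sin(3)·cos(2) ≈ -0.9589

LHS = RHS: the two sides agree.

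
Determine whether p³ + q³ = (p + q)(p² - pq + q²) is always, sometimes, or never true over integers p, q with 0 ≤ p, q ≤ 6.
The identity holds for every pair in the range. For instance at (p, q) = (3, 2): both sides equal 35.

Answer: Always true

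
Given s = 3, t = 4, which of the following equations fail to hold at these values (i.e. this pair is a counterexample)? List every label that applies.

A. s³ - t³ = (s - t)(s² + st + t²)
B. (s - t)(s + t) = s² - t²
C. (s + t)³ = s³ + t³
Evaluating each claim at the given values:
A. LHS = -37, RHS = -37 → holds here (LHS = RHS)
B. LHS = -7, RHS = -7 → holds here (LHS = RHS)
C. LHS = 343, RHS = 91 → fails here (LHS ≠ RHS)

Answer: C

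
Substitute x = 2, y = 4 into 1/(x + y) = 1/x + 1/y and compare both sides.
LHS = 1/(2 + 4) = 1/6
RHS = 1/2 + 1/4 = 3/4

LHS ≠ RHS, so the equation does not hold here.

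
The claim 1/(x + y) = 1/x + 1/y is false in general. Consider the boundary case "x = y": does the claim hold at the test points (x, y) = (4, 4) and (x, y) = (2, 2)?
No, fails at both test points

At (4, 4): LHS = 1/8 ≠ RHS = 1/2
At (2, 2): LHS = 1/4 ≠ RHS = 1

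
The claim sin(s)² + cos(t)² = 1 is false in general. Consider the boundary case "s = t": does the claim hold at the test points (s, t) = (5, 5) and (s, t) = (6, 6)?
At (5, 5): LHS = cos(5)² + sin(5)² = 1, RHS = 1 → equal
At (6, 6): LHS = sin(6)² + cos(6)² = 1, RHS = 1 → equal

So the claim does hold at both of these boundary points, even though it is not an identity.

Answer: Yes, holds at both test points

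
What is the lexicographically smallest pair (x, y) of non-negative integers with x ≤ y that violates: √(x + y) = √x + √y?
Substituting (1, 1) into the claim:
LHS = √(1 + 1) = √(2) ≈ 1.414
RHS = √1 + √1 = 2

Since LHS ≠ RHS, this pair disproves the claim, and no lexicographically smaller pair (x ≤ y, non-negative integers) does.

For instance (3, 3) is also a counterexample (LHS = √(6) ≈ 2.449, RHS = 2·√(3) ≈ 3.464), but it's lexicographically larger.

Answer: (x, y) = (1, 1)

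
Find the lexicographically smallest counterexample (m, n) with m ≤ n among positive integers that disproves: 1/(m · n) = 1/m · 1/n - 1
Substituting (1, 1) into the claim:
LHS = 1/(1 · 1) = 1
RHS = 1/1 · 1/1 - 1 = 0

Since LHS ≠ RHS, this pair disproves the claim, and no lexicographically smaller pair (m ≤ n, positive integers) does.

For instance (1, 4) is also a counterexample (LHS = 1/4, RHS = -3/4), but it's lexicographically larger.

Answer: (m, n) = (1, 1)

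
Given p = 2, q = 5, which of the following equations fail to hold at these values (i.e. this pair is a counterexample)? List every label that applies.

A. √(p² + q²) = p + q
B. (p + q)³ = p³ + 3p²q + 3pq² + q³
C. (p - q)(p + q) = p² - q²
Evaluating each claim at the given values:
A. LHS = √(29) ≈ 5.385, RHS = 7 → fails here (LHS ≠ RHS)
B. LHS = 343, RHS = 343 → holds here (LHS = RHS)
C. LHS = -21, RHS = -21 → holds here (LHS = RHS)

Answer: A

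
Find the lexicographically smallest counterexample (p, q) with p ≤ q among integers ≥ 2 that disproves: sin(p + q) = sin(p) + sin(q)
(p, q) = (2, 2)

Substituting (2, 2) into the claim:
LHS = sin(2 + 2) = sin(4) ≈ -0.7568
RHS = sin(2) + sin(2) = 2·sin(2) ≈ 1.819

Since LHS ≠ RHS, this pair disproves the claim, and no lexicographically smaller pair (p ≤ q, integers ≥ 2) does.

For instance (4, 7) is also a counterexample (LHS = sin(11) ≈ -1, RHS = sin(4) + sin(7) ≈ -0.09982), but it's lexicographically larger.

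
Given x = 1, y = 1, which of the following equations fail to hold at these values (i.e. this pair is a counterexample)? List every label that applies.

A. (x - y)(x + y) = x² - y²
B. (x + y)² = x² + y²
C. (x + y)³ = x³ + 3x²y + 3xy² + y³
B

Evaluating each claim at the given values:
A. LHS = 0, RHS = 0 → holds here (LHS = RHS)
B. LHS = 4, RHS = 2 → fails here (LHS ≠ RHS)
C. LHS = 8, RHS = 8 → holds here (LHS = RHS)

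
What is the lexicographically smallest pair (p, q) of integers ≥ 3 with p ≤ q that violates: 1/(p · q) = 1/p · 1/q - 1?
(p, q) = (3, 3)

Substituting (3, 3) into the claim:
LHS = 1/(3 · 3) = 1/9
RHS = 1/3 · 1/3 - 1 = -8/9

Since LHS ≠ RHS, this pair disproves the claim, and no lexicographically smaller pair (p ≤ q, integers ≥ 3) does.

For instance (5, 9) is also a counterexample (LHS = 1/45, RHS = -44/45), but it's lexicographically larger.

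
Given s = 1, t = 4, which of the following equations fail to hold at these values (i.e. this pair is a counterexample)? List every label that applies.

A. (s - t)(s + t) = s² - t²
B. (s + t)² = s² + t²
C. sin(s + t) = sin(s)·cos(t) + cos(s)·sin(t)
B

Evaluating each claim at the given values:
A. LHS = -15, RHS = -15 → holds here (LHS = RHS)
B. LHS = 25, RHS = 17 → fails here (LHS ≠ RHS)
C. LHS = sin(5) ≈ -0.9589, RHS = sin(1)·cos(4) + sin(4)·cos(1) ≈ -0.9589 → holds here (LHS = RHS)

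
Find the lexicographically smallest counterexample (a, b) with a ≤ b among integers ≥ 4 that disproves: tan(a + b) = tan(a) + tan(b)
Substituting (4, 4) into the claim:
LHS = tan(4 + 4) = tan(8) ≈ -6.8
RHS = tan(4) + tan(4) = 2·tan(4) ≈ 2.316

Since LHS ≠ RHS, this pair disproves the claim, and no lexicographically smaller pair (a ≤ b, integers ≥ 4) does.

For instance (6, 9) is also a counterexample (LHS = tan(15) ≈ -0.856, RHS = tan(9) + tan(6) ≈ -0.7433), but it's lexicographically larger.

Answer: (a, b) = (4, 4)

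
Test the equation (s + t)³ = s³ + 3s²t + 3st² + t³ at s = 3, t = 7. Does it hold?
Substituting s = 3, t = 7:

LHS = (3 + 7)³ = 1000
RHS = 3³ + 3·3²·7 + 3·3·7² + 7³ = 1000

LHS = RHS, so the equation holds at this point.

Answer: Holds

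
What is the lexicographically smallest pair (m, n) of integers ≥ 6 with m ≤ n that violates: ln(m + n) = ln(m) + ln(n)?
(m, n) = (6, 6)

Substituting (6, 6) into the claim:
LHS = ln(6 + 6) = ln(12) ≈ 2.485
RHS = ln(6) + ln(6) = 2·ln(6) ≈ 3.584

Since LHS ≠ RHS, this pair disproves the claim, and no lexicographically smaller pair (m ≤ n, integers ≥ 6) does.

For instance (10, 10) is also a counterexample (LHS = ln(20) ≈ 2.996, RHS = 2·ln(10) ≈ 4.605), but it's lexicographically larger.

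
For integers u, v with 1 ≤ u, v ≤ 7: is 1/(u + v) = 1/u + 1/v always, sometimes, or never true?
The claim fails for every pair in the range. For instance at (u, v) = (2, 7): LHS = 1/9, RHS = 9/14.

Answer: Never true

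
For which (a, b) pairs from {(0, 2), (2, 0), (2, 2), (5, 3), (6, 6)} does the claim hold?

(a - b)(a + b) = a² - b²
Testing each pair:
(0, 2): LHS = -4, RHS = -4 → holds
(2, 0): LHS = 4, RHS = 4 → holds
(2, 2): LHS = 0, RHS = 0 → holds
(5, 3): LHS = 16, RHS = 16 → holds
(6, 6): LHS = 0, RHS = 0 → holds

Every pair satisfies the claim.

Answer: All pairs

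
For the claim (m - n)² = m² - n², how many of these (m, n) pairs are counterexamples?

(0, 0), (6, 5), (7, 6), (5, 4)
Testing each pair:
(0, 0): LHS = 0, RHS = 0 → satisfies claim
(6, 5): LHS = 1, RHS = 11 → counterexample
(7, 6): LHS = 1, RHS = 13 → counterexample
(5, 4): LHS = 1, RHS = 9 → counterexample

That makes 3 counterexamples.

Answer: 3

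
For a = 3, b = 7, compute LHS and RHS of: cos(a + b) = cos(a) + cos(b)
LHS = cos(3 + 7) = cos(10) ≈ -0.8391
RHS = cos(3) + cos(7) ≈ -0.2361

LHS ≠ RHS (they differ by about 0.603), so the equation does not hold here.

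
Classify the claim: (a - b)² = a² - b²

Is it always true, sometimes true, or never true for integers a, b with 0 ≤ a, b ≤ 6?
Sometimes true

It holds at (a, b) = (6, 6) (both sides equal 0), but fails at (a, b) = (4, 6) (LHS = 4, RHS = -20).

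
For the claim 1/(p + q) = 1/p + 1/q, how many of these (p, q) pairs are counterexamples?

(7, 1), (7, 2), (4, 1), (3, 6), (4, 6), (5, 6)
6

Testing each pair:
(7, 1): LHS = 1/8, RHS = 8/7 → counterexample
(7, 2): LHS = 1/9, RHS = 9/14 → counterexample
(4, 1): LHS = 1/5, RHS = 5/4 → counterexample
(3, 6): LHS = 1/9, RHS = 1/2 → counterexample
(4, 6): LHS = 1/10, RHS = 5/12 → counterexample
(5, 6): LHS = 1/11, RHS = 11/30 → counterexample

That makes 6 counterexamples.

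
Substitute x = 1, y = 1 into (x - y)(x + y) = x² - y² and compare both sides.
LHS = (1 - 1)(1 + 1) = 0
RHS = 1² - 1² = 0

LHS = RHS: the two sides agree.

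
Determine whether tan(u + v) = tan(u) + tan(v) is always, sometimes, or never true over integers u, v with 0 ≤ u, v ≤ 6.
Sometimes true

It holds at (u, v) = (6, 0) (both sides equal tan(6) ≈ -0.291), but fails at (u, v) = (5, 2) (LHS = tan(7) ≈ 0.8714, RHS = tan(5) + tan(2) ≈ -5.566).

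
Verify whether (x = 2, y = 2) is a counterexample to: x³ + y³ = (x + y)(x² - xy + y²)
No

Substituting x = 2, y = 2:
LHS = 2³ + 2³ = 16
RHS = (2 + 2)(2² - 2·2 + 2²) = 16

The sides agree, so this pair does not disprove the claim.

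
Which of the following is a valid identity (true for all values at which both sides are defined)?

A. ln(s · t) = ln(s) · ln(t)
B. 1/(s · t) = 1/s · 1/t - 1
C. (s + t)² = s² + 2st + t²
A: fails at (4, 5) — LHS = ln(20) ≈ 2.996, RHS = ln(4)·ln(5) ≈ 2.231.
B: fails at (5, 5) — LHS = 1/25, RHS = -24/25.
C: holds — e.g. at (2, 2), both sides equal 16.

Answer: C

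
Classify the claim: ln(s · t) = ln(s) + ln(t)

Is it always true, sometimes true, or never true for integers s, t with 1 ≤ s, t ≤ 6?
The identity holds for every pair in the range. For instance at (s, t) = (2, 1): both sides equal ln(2) ≈ 0.6931.

Answer: Always true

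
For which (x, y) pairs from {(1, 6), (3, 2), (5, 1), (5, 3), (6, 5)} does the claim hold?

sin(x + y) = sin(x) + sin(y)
None

Testing each pair:
(1, 6): LHS = sin(7) ≈ 0.657, RHS = sin(6) + sin(1) ≈ 0.5621 → fails
(3, 2): LHS = sin(5) ≈ -0.9589, RHS = sin(3) + sin(2) ≈ 1.05 → fails
(5, 1): LHS = sin(6) ≈ -0.2794, RHS = sin(5) + sin(1) ≈ -0.1175 → fails
(5, 3): LHS = sin(8) ≈ 0.9894, RHS = sin(5) + sin(3) ≈ -0.8178 → fails
(6, 5): LHS = sin(11) ≈ -1, RHS = sin(5) + sin(6) ≈ -1.238 → fails

No pair satisfies the claim.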